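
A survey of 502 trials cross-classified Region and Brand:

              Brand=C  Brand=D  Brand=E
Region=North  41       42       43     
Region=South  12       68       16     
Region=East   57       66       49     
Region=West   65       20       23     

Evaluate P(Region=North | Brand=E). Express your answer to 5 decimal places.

Total with Brand=E: 43 + 16 + 49 + 23 = 131.
P(Region=North | Brand=E) = 43/131 = 0.32824.

0.32824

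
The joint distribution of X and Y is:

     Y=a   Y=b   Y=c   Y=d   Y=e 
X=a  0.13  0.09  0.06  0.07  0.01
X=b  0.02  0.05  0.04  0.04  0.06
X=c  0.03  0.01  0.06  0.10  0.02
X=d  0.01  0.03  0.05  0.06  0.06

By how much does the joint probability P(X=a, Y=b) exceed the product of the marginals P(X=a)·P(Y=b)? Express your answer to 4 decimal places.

P(X=a) = 0.13 + 0.09 + 0.06 + 0.07 + 0.01 = 0.36.
P(Y=b) = 0.09 + 0.05 + 0.01 + 0.03 = 0.18.
P(X=a, Y=b) − P(X=a)P(Y=b) = 0.09 − 0.36×0.18 = 0.0252.

0.0252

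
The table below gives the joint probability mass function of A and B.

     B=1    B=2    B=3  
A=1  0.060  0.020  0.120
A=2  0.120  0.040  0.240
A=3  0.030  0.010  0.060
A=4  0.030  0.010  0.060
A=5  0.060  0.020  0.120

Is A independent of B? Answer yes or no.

Every cell satisfies P(A,B) = P(A)·P(B). For instance P(A=5) = 0.200, P(B=2) = 0.100, and 0.200×0.100 = 0.020 matches the joint entry. So A and B are independent.

yes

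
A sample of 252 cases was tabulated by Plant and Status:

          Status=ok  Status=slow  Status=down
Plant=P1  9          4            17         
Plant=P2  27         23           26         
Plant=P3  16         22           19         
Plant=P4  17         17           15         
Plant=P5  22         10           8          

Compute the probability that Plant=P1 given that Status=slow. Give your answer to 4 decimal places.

0.0526

Total with Status=slow: 4 + 23 + 22 + 17 + 10 = 76.
P(Plant=P1 | Status=slow) = 4/76 = 0.0526.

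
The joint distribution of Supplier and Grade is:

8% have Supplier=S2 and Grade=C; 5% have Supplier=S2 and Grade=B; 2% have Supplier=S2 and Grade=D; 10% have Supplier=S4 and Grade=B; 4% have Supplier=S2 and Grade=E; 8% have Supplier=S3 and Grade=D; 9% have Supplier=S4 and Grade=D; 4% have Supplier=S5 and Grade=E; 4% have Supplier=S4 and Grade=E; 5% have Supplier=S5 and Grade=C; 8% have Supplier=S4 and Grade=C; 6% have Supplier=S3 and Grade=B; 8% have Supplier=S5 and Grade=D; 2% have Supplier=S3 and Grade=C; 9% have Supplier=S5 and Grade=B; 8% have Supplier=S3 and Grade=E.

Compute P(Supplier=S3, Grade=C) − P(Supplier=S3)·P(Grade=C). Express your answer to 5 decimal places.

-0.03520

P(Supplier=S3) = 0.06 + 0.02 + 0.08 + 0.08 = 0.24.
P(Grade=C) = 0.08 + 0.02 + 0.08 + 0.05 = 0.23.
P(Supplier=S3, Grade=C) − P(Supplier=S3)P(Grade=C) = 0.02 − 0.24×0.23 = -0.03520.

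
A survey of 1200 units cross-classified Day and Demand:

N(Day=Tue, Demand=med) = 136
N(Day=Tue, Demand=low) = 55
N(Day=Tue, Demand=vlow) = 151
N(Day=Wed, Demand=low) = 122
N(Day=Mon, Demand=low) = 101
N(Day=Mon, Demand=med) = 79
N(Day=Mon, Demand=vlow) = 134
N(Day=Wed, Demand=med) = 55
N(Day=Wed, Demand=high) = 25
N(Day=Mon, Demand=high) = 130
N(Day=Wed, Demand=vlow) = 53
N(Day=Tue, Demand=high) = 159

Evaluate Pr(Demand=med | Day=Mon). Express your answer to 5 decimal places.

Total with Day=Mon: 134 + 101 + 79 + 130 = 444.
P(Demand=med | Day=Mon) = 79/444 = 0.17793.

0.17793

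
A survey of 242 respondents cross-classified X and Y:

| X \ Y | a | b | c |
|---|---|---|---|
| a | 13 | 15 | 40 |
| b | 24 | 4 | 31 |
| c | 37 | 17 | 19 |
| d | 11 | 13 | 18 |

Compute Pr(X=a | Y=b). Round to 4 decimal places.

Total with Y=b: 15 + 4 + 17 + 13 = 49.
P(X=a | Y=b) = 15/49 = 0.3061.

0.3061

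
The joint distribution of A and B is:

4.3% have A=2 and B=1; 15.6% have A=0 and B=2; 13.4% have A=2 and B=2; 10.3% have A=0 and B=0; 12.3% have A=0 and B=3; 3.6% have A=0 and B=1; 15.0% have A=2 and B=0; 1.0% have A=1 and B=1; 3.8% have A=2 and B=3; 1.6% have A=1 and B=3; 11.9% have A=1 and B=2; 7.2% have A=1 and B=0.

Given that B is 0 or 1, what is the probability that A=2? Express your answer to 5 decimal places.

0.46618

P(B=0) = 0.103 + 0.072 + 0.150 = 0.325.
P(B=1) = 0.036 + 0.010 + 0.043 = 0.089.
P(B ∈ {0, 1}) = 0.325 + 0.089 = 0.414; P(A=2, B ∈ {0, 1}) = 0.150 + 0.043 = 0.193.
P(A=2 | B ∈ {0, 1}) = 0.193/0.414 = 0.46618.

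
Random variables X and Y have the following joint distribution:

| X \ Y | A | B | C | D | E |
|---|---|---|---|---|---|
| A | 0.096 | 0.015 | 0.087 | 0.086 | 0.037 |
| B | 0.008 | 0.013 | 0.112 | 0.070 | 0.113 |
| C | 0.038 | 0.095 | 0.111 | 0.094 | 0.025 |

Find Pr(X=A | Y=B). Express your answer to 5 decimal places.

P(Y=B) = 0.015 + 0.013 + 0.095 = 0.123.
P(X=A | Y=B) = 0.015/0.123 = 0.12195.

0.12195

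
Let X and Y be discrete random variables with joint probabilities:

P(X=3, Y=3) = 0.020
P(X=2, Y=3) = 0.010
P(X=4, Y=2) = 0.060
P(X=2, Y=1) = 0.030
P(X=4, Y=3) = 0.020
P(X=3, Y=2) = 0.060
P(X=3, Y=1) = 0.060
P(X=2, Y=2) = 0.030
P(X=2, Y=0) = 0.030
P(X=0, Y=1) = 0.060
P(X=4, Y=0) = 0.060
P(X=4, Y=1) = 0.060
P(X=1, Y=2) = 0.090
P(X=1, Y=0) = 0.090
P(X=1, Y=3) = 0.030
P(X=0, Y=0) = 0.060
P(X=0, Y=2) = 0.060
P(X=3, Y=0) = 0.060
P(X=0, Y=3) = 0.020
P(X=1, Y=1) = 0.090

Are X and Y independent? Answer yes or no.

yes

Every cell satisfies P(X,Y) = P(X)·P(Y). For instance P(X=3) = 0.200, P(Y=0) = 0.300, and 0.200×0.300 = 0.060 matches the joint entry. So X and Y are independent.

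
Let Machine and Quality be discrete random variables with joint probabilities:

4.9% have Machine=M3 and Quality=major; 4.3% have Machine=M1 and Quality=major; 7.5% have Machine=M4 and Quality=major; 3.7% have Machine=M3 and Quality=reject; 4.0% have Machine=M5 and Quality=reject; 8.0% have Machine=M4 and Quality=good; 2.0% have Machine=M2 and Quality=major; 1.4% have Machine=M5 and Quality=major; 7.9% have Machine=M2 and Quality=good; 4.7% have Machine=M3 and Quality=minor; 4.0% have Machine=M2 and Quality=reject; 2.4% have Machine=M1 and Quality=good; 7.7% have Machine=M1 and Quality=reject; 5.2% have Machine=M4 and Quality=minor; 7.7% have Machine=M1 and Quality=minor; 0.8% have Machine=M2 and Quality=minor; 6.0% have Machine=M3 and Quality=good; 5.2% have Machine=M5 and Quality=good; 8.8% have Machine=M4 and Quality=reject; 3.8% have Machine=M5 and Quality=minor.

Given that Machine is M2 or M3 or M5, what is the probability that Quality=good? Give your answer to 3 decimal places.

P(Machine=M2) = 0.079 + 0.008 + 0.020 + 0.040 = 0.147.
P(Machine=M3) = 0.060 + 0.047 + 0.049 + 0.037 = 0.193.
P(Machine=M5) = 0.052 + 0.038 + 0.014 + 0.040 = 0.144.
P(Machine ∈ {M2, M3, M5}) = 0.147 + 0.193 + 0.144 = 0.484; P(Quality=good, Machine ∈ {M2, M3, M5}) = 0.079 + 0.060 + 0.052 = 0.191.
P(Quality=good | Machine ∈ {M2, M3, M5}) = 0.191/0.484 = 0.395.

0.395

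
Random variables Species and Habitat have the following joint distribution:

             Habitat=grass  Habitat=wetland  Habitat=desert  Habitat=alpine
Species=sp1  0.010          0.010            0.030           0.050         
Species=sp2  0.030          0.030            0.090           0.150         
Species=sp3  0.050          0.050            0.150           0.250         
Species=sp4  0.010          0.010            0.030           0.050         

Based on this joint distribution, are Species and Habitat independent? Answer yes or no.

yes

Every cell satisfies P(Species,Habitat) = P(Species)·P(Habitat). For instance P(Species=sp3) = 0.500, P(Habitat=grass) = 0.100, and 0.500×0.100 = 0.050 matches the joint entry. So Species and Habitat are independent.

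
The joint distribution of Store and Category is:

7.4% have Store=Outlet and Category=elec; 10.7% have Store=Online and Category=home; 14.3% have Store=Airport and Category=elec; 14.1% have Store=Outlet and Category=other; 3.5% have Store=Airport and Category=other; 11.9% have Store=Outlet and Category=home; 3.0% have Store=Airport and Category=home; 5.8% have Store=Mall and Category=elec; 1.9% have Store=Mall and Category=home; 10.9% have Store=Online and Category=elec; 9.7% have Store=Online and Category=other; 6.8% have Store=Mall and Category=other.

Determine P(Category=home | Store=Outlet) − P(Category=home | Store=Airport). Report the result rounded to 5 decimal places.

0.21206

P(Store=Outlet) = 0.074 + 0.119 + 0.141 = 0.334; P(Category=home | Store=Outlet) = 0.119/0.334 = 0.356287.
P(Store=Airport) = 0.143 + 0.030 + 0.035 = 0.208; P(Category=home | Store=Airport) = 0.030/0.208 = 0.144231.
Difference = 0.21206.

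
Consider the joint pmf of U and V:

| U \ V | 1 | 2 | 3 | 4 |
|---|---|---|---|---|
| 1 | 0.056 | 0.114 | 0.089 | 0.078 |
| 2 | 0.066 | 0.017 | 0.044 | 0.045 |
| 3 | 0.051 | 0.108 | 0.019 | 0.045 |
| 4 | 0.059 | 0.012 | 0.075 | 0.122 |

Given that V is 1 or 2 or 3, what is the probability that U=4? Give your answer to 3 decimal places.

P(V=1) = 0.056 + 0.066 + 0.051 + 0.059 = 0.232.
P(V=2) = 0.114 + 0.017 + 0.108 + 0.012 = 0.251.
P(V=3) = 0.089 + 0.044 + 0.019 + 0.075 = 0.227.
P(V ∈ {1, 2, 3}) = 0.232 + 0.251 + 0.227 = 0.710; P(U=4, V ∈ {1, 2, 3}) = 0.059 + 0.012 + 0.075 = 0.146.
P(U=4 | V ∈ {1, 2, 3}) = 0.146/0.710 = 0.206.

0.206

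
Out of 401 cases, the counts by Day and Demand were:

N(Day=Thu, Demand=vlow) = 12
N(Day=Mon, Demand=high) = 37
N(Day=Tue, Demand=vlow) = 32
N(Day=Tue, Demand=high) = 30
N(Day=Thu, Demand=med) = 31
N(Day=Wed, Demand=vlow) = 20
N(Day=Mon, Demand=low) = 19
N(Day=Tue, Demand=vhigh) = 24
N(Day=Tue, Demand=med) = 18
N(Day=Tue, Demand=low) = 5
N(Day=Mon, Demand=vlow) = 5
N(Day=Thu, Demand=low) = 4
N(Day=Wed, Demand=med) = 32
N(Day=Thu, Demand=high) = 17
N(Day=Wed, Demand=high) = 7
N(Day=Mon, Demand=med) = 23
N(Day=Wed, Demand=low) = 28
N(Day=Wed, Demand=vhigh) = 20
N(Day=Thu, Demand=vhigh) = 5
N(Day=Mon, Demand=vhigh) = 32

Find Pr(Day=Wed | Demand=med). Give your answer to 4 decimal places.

0.3077

Total with Demand=med: 23 + 18 + 32 + 31 = 104.
P(Day=Wed | Demand=med) = 32/104 = 0.3077.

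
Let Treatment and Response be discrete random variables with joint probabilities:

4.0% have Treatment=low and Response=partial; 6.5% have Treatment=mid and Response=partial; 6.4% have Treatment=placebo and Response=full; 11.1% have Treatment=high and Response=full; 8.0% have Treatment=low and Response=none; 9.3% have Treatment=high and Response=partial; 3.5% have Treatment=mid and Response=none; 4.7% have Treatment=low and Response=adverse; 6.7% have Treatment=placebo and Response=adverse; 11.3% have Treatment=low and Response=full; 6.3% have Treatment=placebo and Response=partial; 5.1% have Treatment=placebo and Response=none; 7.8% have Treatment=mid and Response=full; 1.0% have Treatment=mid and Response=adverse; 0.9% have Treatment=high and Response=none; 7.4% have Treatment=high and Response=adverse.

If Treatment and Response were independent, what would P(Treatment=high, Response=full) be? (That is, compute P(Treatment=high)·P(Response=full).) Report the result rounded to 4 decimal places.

0.1050

P(Treatment=high) = 0.009 + 0.093 + 0.111 + 0.074 = 0.287.
P(Response=full) = 0.064 + 0.113 + 0.078 + 0.111 = 0.366.
Product: 0.287 × 0.366 = 0.1050.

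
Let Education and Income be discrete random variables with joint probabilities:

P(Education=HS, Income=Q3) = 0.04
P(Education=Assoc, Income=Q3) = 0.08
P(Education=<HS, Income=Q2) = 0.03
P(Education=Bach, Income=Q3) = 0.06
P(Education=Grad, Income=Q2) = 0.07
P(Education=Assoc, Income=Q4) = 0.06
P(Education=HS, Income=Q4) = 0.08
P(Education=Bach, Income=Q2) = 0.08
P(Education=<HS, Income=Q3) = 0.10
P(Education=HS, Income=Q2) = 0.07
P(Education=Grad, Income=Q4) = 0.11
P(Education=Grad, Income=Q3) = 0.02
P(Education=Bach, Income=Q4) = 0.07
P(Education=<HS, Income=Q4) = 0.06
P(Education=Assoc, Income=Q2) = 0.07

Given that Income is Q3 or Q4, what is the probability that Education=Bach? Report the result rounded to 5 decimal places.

P(Income=Q3) = 0.10 + 0.04 + 0.08 + 0.06 + 0.02 = 0.30.
P(Income=Q4) = 0.06 + 0.08 + 0.06 + 0.07 + 0.11 = 0.38.
P(Income ∈ {Q3, Q4}) = 0.30 + 0.38 = 0.68; P(Education=Bach, Income ∈ {Q3, Q4}) = 0.06 + 0.07 = 0.13.
P(Education=Bach | Income ∈ {Q3, Q4}) = 0.13/0.68 = 0.19118.

0.19118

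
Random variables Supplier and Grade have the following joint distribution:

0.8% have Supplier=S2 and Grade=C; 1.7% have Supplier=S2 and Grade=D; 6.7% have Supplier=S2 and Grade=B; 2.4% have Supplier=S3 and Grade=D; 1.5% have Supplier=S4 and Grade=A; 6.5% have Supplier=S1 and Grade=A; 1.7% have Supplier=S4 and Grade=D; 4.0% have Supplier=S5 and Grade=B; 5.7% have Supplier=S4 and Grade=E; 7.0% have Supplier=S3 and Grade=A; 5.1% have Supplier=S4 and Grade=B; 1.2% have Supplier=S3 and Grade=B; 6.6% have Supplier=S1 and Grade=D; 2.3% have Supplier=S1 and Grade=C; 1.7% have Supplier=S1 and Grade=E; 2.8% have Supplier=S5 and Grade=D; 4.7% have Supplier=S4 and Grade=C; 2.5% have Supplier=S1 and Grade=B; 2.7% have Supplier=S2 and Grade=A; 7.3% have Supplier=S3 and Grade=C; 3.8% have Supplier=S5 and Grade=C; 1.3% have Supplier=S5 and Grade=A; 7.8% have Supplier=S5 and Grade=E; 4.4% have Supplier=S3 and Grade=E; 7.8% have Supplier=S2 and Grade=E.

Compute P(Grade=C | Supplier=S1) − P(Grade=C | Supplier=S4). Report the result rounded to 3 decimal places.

P(Supplier=S1) = 0.065 + 0.025 + 0.023 + 0.066 + 0.017 = 0.196; P(Grade=C | Supplier=S1) = 0.023/0.196 = 0.1173.
P(Supplier=S4) = 0.015 + 0.051 + 0.047 + 0.017 + 0.057 = 0.187; P(Grade=C | Supplier=S4) = 0.047/0.187 = 0.2513.
Difference = -0.134.

-0.134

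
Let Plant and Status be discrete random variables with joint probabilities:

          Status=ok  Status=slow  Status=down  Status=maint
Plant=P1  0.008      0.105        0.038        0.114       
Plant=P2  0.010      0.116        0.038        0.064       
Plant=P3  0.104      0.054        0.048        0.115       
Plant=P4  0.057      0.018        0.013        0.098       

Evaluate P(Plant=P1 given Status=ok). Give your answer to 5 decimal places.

P(Status=ok) = 0.008 + 0.010 + 0.104 + 0.057 = 0.179.
P(Plant=P1 | Status=ok) = 0.008/0.179 = 0.04469.

0.04469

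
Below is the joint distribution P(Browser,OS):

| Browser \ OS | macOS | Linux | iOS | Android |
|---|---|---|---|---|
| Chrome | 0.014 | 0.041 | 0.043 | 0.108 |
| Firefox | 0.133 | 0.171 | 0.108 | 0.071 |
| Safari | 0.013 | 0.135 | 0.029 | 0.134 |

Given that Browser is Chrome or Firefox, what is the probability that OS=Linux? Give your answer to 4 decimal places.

P(Browser=Chrome) = 0.014 + 0.041 + 0.043 + 0.108 = 0.206.
P(Browser=Firefox) = 0.133 + 0.171 + 0.108 + 0.071 = 0.483.
P(Browser ∈ {Chrome, Firefox}) = 0.206 + 0.483 = 0.689; P(OS=Linux, Browser ∈ {Chrome, Firefox}) = 0.041 + 0.171 = 0.212.
P(OS=Linux | Browser ∈ {Chrome, Firefox}) = 0.212/0.689 = 0.3077.

0.3077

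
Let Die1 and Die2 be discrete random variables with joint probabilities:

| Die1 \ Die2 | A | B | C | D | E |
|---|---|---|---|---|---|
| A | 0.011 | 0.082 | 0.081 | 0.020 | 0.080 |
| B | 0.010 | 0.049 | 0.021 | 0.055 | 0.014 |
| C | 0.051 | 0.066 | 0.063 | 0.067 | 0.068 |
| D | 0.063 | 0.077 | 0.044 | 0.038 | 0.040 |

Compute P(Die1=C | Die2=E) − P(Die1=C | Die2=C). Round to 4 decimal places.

0.0352

P(Die2=E) = 0.080 + 0.014 + 0.068 + 0.040 = 0.202; P(Die1=C | Die2=E) = 0.068/0.202 = 0.33663.
P(Die2=C) = 0.081 + 0.021 + 0.063 + 0.044 = 0.209; P(Die1=C | Die2=C) = 0.063/0.209 = 0.30144.
Difference = 0.0352.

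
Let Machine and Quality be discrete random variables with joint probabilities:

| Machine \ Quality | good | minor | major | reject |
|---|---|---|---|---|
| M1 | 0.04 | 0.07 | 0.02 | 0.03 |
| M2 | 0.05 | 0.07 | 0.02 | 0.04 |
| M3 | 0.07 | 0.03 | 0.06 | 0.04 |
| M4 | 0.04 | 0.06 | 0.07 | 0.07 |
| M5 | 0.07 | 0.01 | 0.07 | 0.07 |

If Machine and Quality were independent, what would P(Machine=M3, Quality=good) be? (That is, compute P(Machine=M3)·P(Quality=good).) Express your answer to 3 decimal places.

0.054

P(Machine=M3) = 0.07 + 0.03 + 0.06 + 0.04 = 0.20.
P(Quality=good) = 0.04 + 0.05 + 0.07 + 0.04 + 0.07 = 0.27.
Product: 0.20 × 0.27 = 0.054.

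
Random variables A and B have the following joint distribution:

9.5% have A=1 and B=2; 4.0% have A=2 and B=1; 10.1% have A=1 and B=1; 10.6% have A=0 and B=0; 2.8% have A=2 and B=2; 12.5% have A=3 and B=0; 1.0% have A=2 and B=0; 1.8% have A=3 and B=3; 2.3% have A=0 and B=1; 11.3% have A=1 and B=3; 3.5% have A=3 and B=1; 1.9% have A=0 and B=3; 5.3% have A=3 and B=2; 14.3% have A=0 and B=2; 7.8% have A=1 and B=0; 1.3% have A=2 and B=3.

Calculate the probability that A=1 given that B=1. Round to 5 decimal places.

P(B=1) = 0.023 + 0.101 + 0.040 + 0.035 = 0.199.
P(A=1 | B=1) = 0.101/0.199 = 0.50754.

0.50754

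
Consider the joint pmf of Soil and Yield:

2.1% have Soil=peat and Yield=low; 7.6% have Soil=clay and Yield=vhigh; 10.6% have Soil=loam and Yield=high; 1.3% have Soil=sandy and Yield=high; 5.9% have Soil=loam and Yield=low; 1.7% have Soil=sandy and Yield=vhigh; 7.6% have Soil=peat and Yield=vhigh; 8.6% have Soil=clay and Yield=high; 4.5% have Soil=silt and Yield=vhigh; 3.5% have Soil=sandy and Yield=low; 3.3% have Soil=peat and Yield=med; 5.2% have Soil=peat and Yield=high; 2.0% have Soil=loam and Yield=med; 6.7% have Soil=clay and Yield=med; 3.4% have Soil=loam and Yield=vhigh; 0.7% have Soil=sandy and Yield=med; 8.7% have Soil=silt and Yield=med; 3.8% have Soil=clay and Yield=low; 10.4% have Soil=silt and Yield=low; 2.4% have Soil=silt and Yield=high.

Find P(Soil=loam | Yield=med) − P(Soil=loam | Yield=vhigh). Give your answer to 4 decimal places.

-0.0436

P(Yield=med) = 0.007 + 0.020 + 0.067 + 0.087 + 0.033 = 0.214; P(Soil=loam | Yield=med) = 0.020/0.214 = 0.09346.
P(Yield=vhigh) = 0.017 + 0.034 + 0.076 + 0.045 + 0.076 = 0.248; P(Soil=loam | Yield=vhigh) = 0.034/0.248 = 0.13710.
Difference = -0.0436.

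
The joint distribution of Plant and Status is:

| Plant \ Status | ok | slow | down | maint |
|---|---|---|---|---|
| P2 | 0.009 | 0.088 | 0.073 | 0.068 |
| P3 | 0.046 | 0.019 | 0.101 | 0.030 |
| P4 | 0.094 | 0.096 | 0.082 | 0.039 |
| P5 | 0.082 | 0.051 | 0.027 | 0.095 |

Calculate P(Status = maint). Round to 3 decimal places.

P(Status=maint) = 0.068 + 0.030 + 0.039 + 0.095 = 0.232.

0.232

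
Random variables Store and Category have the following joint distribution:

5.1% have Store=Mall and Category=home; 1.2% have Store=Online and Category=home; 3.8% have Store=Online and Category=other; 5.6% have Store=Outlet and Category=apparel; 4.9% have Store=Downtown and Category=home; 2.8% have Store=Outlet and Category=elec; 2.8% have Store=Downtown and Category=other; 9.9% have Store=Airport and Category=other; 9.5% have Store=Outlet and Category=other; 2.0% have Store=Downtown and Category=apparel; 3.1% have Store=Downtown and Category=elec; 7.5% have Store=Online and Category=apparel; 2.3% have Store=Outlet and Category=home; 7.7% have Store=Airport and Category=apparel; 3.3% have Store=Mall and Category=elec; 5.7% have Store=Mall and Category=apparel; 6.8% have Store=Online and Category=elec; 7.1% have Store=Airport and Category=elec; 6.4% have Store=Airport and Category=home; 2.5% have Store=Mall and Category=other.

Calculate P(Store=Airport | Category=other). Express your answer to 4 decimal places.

0.3474

P(Category=other) = 0.028 + 0.025 + 0.099 + 0.095 + 0.038 = 0.285.
P(Store=Airport | Category=other) = 0.099/0.285 = 0.3474.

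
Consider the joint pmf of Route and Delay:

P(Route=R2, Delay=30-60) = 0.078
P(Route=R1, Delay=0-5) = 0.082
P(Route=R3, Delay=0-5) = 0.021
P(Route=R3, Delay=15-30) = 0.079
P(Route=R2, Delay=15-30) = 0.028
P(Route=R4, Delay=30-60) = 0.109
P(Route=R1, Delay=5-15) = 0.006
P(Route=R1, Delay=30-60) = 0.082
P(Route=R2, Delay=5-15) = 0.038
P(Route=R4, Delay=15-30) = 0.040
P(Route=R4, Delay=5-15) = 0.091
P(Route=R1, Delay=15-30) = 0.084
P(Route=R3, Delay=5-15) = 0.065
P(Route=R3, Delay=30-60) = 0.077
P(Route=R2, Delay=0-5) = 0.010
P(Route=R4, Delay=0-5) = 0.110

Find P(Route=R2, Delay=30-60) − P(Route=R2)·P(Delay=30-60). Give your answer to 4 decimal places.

0.0247

P(Route=R2) = 0.010 + 0.038 + 0.028 + 0.078 = 0.154.
P(Delay=30-60) = 0.082 + 0.078 + 0.077 + 0.109 = 0.346.
P(Route=R2, Delay=30-60) − P(Route=R2)P(Delay=30-60) = 0.078 − 0.154×0.346 = 0.0247.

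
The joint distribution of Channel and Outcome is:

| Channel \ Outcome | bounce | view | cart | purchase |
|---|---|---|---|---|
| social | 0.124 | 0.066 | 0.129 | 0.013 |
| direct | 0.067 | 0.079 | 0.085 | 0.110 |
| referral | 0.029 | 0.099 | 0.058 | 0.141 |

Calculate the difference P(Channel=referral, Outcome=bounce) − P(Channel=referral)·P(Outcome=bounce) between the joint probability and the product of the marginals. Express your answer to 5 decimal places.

-0.04294

P(Channel=referral) = 0.029 + 0.099 + 0.058 + 0.141 = 0.327.
P(Outcome=bounce) = 0.124 + 0.067 + 0.029 = 0.220.
P(Channel=referral, Outcome=bounce) − P(Channel=referral)P(Outcome=bounce) = 0.029 − 0.327×0.220 = -0.04294.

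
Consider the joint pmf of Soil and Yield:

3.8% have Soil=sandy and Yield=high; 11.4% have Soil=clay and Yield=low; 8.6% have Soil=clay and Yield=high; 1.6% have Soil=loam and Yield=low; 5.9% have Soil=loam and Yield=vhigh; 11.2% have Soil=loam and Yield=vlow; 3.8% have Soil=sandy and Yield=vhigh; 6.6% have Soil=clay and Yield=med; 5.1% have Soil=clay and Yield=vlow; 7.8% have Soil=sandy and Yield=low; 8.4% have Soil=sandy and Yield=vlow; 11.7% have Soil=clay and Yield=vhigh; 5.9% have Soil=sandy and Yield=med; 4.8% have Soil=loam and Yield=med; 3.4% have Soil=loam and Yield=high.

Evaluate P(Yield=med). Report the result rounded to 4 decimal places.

0.1730

P(Yield=med) = 0.059 + 0.048 + 0.066 = 0.173.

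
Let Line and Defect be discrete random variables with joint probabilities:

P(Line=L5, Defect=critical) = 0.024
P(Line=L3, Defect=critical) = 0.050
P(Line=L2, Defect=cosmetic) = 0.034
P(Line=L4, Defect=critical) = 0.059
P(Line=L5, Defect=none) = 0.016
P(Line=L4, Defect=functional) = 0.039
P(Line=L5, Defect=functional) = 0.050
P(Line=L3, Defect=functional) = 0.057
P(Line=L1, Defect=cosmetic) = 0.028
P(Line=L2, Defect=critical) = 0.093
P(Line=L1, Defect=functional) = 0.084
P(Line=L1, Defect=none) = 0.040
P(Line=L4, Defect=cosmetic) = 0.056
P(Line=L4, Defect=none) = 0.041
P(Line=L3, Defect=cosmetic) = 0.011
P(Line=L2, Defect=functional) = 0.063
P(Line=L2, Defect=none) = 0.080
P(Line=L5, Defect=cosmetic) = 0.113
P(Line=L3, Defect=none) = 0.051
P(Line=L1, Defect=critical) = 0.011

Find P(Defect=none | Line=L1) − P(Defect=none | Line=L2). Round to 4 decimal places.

P(Line=L1) = 0.040 + 0.028 + 0.084 + 0.011 = 0.163; P(Defect=none | Line=L1) = 0.040/0.163 = 0.24540.
P(Line=L2) = 0.080 + 0.034 + 0.063 + 0.093 = 0.270; P(Defect=none | Line=L2) = 0.080/0.270 = 0.29630.
Difference = -0.0509.

-0.0509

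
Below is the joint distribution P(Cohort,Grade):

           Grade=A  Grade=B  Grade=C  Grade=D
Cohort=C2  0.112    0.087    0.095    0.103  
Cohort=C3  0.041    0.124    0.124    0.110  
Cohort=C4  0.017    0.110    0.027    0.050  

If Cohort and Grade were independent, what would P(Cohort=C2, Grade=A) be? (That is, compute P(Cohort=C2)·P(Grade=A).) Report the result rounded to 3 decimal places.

P(Cohort=C2) = 0.112 + 0.087 + 0.095 + 0.103 = 0.397.
P(Grade=A) = 0.112 + 0.041 + 0.017 = 0.170.
Product: 0.397 × 0.170 = 0.067.

0.067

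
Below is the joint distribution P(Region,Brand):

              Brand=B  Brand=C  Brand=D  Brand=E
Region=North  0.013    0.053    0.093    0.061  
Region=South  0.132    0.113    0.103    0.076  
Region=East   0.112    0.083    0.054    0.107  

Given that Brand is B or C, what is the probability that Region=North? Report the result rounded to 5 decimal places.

0.13043

P(Brand=B) = 0.013 + 0.132 + 0.112 = 0.257.
P(Brand=C) = 0.053 + 0.113 + 0.083 = 0.249.
P(Brand ∈ {B, C}) = 0.257 + 0.249 = 0.506; P(Region=North, Brand ∈ {B, C}) = 0.013 + 0.053 = 0.066.
P(Region=North | Brand ∈ {B, C}) = 0.066/0.506 = 0.13043.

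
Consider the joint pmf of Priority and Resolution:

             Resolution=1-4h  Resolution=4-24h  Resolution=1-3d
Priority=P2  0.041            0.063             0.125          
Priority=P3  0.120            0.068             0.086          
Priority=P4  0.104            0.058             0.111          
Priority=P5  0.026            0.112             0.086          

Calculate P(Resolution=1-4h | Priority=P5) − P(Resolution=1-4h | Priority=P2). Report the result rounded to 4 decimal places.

-0.0630

P(Priority=P5) = 0.026 + 0.112 + 0.086 = 0.224; P(Resolution=1-4h | Priority=P5) = 0.026/0.224 = 0.11607.
P(Priority=P2) = 0.041 + 0.063 + 0.125 = 0.229; P(Resolution=1-4h | Priority=P2) = 0.041/0.229 = 0.17904.
Difference = -0.0630.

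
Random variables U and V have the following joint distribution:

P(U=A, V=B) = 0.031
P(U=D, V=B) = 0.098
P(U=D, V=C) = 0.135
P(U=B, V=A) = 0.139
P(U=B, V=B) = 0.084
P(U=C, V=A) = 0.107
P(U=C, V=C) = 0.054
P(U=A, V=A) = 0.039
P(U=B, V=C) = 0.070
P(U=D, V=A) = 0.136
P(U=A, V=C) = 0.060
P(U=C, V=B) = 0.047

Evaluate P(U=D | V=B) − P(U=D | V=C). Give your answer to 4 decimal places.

-0.0463

P(V=B) = 0.031 + 0.084 + 0.047 + 0.098 = 0.260; P(U=D | V=B) = 0.098/0.260 = 0.37692.
P(V=C) = 0.060 + 0.070 + 0.054 + 0.135 = 0.319; P(U=D | V=C) = 0.135/0.319 = 0.42320.
Difference = -0.0463.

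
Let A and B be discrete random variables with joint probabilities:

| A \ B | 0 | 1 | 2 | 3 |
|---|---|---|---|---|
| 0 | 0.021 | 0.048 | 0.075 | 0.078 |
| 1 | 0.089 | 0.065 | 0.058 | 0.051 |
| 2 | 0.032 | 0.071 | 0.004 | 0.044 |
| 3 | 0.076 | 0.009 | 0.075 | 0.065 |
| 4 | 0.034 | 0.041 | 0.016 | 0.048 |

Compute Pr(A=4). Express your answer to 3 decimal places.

P(A=4) = 0.034 + 0.041 + 0.016 + 0.048 = 0.139.

0.139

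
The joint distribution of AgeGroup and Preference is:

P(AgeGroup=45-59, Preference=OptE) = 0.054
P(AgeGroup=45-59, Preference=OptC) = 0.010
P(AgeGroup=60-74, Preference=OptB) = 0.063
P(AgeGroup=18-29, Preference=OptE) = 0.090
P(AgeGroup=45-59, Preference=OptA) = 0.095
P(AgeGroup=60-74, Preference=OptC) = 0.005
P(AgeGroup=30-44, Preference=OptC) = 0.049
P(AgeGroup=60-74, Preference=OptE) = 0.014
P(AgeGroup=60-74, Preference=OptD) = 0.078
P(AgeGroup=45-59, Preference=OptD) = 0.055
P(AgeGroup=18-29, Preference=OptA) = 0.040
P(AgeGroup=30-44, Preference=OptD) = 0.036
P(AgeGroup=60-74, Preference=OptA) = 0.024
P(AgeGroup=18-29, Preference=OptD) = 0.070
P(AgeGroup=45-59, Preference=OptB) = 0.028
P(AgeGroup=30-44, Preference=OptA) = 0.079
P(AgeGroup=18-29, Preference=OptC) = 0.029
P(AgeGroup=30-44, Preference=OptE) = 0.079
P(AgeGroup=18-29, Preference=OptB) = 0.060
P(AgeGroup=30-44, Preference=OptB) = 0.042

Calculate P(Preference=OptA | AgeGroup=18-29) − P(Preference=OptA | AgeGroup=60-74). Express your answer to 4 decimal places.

0.0080

P(AgeGroup=18-29) = 0.040 + 0.060 + 0.029 + 0.070 + 0.090 = 0.289; P(Preference=OptA | AgeGroup=18-29) = 0.040/0.289 = 0.13841.
P(AgeGroup=60-74) = 0.024 + 0.063 + 0.005 + 0.078 + 0.014 = 0.184; P(Preference=OptA | AgeGroup=60-74) = 0.024/0.184 = 0.13043.
Difference = 0.0080.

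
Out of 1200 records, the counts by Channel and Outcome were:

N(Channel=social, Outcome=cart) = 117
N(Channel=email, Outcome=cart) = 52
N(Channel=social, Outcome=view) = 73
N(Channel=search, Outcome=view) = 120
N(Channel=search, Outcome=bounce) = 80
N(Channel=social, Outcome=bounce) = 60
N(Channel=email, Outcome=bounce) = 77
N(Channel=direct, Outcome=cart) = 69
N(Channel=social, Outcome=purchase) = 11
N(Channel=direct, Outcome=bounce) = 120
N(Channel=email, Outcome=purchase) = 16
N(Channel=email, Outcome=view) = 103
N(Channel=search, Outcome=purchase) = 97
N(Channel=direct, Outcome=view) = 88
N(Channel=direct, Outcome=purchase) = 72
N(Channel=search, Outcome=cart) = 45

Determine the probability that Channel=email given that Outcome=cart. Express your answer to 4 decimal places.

0.1837

Total with Outcome=cart: 52 + 45 + 117 + 69 = 283.
P(Channel=email | Outcome=cart) = 52/283 = 0.1837.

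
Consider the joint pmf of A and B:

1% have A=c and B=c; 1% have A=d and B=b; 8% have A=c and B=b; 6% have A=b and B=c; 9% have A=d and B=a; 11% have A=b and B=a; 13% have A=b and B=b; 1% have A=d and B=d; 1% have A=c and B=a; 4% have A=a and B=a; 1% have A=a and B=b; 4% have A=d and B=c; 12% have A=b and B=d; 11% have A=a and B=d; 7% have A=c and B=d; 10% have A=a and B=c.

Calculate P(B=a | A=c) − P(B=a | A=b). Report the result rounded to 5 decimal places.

-0.20308

P(A=c) = 0.01 + 0.08 + 0.01 + 0.07 = 0.17; P(B=a | A=c) = 0.01/0.17 = 0.058824.
P(A=b) = 0.11 + 0.13 + 0.06 + 0.12 = 0.42; P(B=a | A=b) = 0.11/0.42 = 0.261905.
Difference = -0.20308.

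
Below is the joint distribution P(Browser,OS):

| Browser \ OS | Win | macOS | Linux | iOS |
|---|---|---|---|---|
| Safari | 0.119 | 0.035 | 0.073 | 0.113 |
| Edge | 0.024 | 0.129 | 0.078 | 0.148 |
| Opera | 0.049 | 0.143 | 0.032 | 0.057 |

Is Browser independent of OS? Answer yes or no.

no

P(Browser=Safari) = 0.340 and P(OS=macOS) = 0.307, so their product is 0.10438, but P(Browser=Safari, OS=macOS) = 0.035. Since these differ, Browser and OS are not independent.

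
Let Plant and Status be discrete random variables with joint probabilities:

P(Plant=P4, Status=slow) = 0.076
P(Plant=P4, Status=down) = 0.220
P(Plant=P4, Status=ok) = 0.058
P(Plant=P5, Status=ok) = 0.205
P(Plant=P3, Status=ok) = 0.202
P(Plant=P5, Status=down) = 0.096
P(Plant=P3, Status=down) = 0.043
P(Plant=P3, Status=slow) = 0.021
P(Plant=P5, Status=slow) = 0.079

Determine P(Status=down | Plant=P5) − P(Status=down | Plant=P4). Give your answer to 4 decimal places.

P(Plant=P5) = 0.205 + 0.079 + 0.096 = 0.380; P(Status=down | Plant=P5) = 0.096/0.380 = 0.25263.
P(Plant=P4) = 0.058 + 0.076 + 0.220 = 0.354; P(Status=down | Plant=P4) = 0.220/0.354 = 0.62147.
Difference = -0.3688.

-0.3688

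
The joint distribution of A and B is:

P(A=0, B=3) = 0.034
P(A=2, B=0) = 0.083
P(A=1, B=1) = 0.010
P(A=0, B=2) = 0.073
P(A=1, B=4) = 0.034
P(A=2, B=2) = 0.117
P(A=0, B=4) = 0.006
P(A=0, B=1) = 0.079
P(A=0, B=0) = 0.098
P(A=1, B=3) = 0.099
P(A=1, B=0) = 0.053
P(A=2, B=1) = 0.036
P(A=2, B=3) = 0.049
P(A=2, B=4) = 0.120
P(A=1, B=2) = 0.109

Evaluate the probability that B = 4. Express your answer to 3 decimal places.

0.160

P(B=4) = 0.006 + 0.034 + 0.120 = 0.160.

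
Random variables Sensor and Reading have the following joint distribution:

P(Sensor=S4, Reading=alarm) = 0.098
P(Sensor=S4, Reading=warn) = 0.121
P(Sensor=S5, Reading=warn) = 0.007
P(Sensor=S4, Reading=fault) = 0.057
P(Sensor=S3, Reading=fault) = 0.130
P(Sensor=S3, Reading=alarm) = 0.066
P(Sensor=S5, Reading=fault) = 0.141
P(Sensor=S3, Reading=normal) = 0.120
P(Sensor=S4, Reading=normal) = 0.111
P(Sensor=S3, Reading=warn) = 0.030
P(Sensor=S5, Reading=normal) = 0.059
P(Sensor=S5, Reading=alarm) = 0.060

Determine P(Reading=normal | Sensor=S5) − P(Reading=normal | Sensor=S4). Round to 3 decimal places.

P(Sensor=S5) = 0.059 + 0.007 + 0.060 + 0.141 = 0.267; P(Reading=normal | Sensor=S5) = 0.059/0.267 = 0.2210.
P(Sensor=S4) = 0.111 + 0.121 + 0.098 + 0.057 = 0.387; P(Reading=normal | Sensor=S4) = 0.111/0.387 = 0.2868.
Difference = -0.066.

-0.066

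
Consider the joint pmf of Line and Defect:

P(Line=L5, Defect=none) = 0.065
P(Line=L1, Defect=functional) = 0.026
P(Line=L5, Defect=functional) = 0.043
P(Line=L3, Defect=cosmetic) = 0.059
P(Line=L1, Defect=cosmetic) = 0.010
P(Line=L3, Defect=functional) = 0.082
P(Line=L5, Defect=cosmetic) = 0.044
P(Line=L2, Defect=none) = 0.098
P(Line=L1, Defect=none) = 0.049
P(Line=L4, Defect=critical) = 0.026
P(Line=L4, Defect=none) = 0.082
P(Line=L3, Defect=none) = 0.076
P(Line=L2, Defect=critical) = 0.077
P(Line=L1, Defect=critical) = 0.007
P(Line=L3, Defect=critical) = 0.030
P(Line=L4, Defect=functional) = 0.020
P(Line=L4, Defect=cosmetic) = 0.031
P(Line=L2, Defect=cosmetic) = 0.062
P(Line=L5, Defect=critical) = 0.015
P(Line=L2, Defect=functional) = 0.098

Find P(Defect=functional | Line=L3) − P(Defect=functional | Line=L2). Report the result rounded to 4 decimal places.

P(Line=L3) = 0.076 + 0.059 + 0.082 + 0.030 = 0.247; P(Defect=functional | Line=L3) = 0.082/0.247 = 0.33198.
P(Line=L2) = 0.098 + 0.062 + 0.098 + 0.077 = 0.335; P(Defect=functional | Line=L2) = 0.098/0.335 = 0.29254.
Difference = 0.0394.

0.0394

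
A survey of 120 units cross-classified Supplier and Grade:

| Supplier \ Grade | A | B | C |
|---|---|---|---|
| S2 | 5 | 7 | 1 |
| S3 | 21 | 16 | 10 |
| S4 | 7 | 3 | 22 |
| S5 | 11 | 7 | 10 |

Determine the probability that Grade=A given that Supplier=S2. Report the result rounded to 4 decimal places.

0.3846

Total with Supplier=S2: 5 + 7 + 1 = 13.
P(Grade=A | Supplier=S2) = 5/13 = 0.3846.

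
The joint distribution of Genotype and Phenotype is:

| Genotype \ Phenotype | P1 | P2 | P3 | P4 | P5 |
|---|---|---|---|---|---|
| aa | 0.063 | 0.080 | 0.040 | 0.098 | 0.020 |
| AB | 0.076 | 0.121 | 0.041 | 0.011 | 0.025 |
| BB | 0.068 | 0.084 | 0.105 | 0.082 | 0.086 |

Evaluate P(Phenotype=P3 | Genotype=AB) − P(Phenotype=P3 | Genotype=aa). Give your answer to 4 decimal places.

0.0167

P(Genotype=AB) = 0.076 + 0.121 + 0.041 + 0.011 + 0.025 = 0.274; P(Phenotype=P3 | Genotype=AB) = 0.041/0.274 = 0.14964.
P(Genotype=aa) = 0.063 + 0.080 + 0.040 + 0.098 + 0.020 = 0.301; P(Phenotype=P3 | Genotype=aa) = 0.040/0.301 = 0.13289.
Difference = 0.0167.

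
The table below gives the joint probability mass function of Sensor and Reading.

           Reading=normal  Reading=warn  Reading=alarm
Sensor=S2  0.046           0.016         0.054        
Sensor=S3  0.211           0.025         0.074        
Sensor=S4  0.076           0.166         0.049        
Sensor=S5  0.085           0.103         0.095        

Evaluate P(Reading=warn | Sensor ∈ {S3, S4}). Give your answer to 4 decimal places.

0.3178

P(Sensor=S3) = 0.211 + 0.025 + 0.074 = 0.310.
P(Sensor=S4) = 0.076 + 0.166 + 0.049 = 0.291.
P(Sensor ∈ {S3, S4}) = 0.310 + 0.291 = 0.601; P(Reading=warn, Sensor ∈ {S3, S4}) = 0.025 + 0.166 = 0.191.
P(Reading=warn | Sensor ∈ {S3, S4}) = 0.191/0.601 = 0.3178.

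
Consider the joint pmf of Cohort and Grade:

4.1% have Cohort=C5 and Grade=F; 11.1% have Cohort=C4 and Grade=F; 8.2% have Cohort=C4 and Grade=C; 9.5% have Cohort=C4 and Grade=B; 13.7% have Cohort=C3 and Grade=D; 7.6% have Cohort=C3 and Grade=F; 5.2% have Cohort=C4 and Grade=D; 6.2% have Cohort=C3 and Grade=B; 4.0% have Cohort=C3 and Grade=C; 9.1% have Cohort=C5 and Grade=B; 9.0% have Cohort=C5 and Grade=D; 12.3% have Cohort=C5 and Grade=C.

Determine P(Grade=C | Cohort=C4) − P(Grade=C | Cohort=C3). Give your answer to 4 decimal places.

0.1142

P(Cohort=C4) = 0.095 + 0.082 + 0.052 + 0.111 = 0.340; P(Grade=C | Cohort=C4) = 0.082/0.340 = 0.24118.
P(Cohort=C3) = 0.062 + 0.040 + 0.137 + 0.076 = 0.315; P(Grade=C | Cohort=C3) = 0.040/0.315 = 0.12698.
Difference = 0.1142.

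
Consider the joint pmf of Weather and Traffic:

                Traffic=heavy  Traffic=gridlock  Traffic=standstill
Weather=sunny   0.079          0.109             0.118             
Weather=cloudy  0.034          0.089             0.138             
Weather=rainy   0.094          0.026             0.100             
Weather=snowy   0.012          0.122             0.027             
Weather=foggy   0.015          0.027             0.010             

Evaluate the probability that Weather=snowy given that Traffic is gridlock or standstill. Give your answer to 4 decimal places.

P(Traffic=gridlock) = 0.109 + 0.089 + 0.026 + 0.122 + 0.027 = 0.373.
P(Traffic=standstill) = 0.118 + 0.138 + 0.100 + 0.027 + 0.010 = 0.393.
P(Traffic ∈ {gridlock, standstill}) = 0.373 + 0.393 = 0.766; P(Weather=snowy, Traffic ∈ {gridlock, standstill}) = 0.122 + 0.027 = 0.149.
P(Weather=snowy | Traffic ∈ {gridlock, standstill}) = 0.149/0.766 = 0.1945.

0.1945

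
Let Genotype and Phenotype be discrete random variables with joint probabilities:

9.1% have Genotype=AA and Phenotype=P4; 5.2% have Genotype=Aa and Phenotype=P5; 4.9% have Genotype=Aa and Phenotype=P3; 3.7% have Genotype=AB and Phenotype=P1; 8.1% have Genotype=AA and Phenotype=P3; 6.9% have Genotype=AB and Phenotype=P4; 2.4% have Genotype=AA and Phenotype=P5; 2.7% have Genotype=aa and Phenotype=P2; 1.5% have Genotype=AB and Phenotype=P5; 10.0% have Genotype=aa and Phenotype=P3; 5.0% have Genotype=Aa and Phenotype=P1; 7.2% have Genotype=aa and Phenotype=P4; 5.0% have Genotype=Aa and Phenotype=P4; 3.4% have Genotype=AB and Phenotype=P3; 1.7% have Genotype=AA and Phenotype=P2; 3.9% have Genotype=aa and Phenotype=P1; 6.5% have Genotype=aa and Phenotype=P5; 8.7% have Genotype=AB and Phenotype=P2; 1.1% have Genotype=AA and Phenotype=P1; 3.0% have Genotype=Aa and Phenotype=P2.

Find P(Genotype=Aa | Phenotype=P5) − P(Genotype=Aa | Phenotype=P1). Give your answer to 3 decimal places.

P(Phenotype=P5) = 0.024 + 0.052 + 0.065 + 0.015 = 0.156; P(Genotype=Aa | Phenotype=P5) = 0.052/0.156 = 0.3333.
P(Phenotype=P1) = 0.011 + 0.050 + 0.039 + 0.037 = 0.137; P(Genotype=Aa | Phenotype=P1) = 0.050/0.137 = 0.3650.
Difference = -0.032.

-0.032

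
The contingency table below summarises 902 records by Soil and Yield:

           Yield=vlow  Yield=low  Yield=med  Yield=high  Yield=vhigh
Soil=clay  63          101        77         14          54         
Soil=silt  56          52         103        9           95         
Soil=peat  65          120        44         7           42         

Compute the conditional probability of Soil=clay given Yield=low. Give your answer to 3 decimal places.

0.370

Total with Yield=low: 101 + 52 + 120 = 273.
P(Soil=clay | Yield=low) = 101/273 = 0.370.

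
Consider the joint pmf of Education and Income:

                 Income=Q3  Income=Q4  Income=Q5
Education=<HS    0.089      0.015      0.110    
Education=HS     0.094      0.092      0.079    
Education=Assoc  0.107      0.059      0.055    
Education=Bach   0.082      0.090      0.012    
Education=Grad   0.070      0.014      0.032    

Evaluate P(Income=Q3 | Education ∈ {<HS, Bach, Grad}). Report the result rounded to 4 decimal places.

0.4689

P(Education=<HS) = 0.089 + 0.015 + 0.110 = 0.214.
P(Education=Bach) = 0.082 + 0.090 + 0.012 = 0.184.
P(Education=Grad) = 0.070 + 0.014 + 0.032 = 0.116.
P(Education ∈ {<HS, Bach, Grad}) = 0.214 + 0.184 + 0.116 = 0.514; P(Income=Q3, Education ∈ {<HS, Bach, Grad}) = 0.089 + 0.082 + 0.070 = 0.241.
P(Income=Q3 | Education ∈ {<HS, Bach, Grad}) = 0.241/0.514 = 0.4689.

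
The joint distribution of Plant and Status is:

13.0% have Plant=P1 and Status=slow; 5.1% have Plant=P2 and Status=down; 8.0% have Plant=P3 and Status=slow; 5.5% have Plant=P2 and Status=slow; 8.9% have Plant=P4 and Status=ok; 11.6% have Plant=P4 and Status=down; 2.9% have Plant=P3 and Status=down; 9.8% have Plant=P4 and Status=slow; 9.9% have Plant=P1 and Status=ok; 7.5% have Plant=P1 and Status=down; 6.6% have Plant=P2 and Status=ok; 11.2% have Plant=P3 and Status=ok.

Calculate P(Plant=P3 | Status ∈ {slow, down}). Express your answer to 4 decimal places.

0.1719

P(Status=slow) = 0.130 + 0.055 + 0.080 + 0.098 = 0.363.
P(Status=down) = 0.075 + 0.051 + 0.029 + 0.116 = 0.271.
P(Status ∈ {slow, down}) = 0.363 + 0.271 = 0.634; P(Plant=P3, Status ∈ {slow, down}) = 0.080 + 0.029 = 0.109.
P(Plant=P3 | Status ∈ {slow, down}) = 0.109/0.634 = 0.1719.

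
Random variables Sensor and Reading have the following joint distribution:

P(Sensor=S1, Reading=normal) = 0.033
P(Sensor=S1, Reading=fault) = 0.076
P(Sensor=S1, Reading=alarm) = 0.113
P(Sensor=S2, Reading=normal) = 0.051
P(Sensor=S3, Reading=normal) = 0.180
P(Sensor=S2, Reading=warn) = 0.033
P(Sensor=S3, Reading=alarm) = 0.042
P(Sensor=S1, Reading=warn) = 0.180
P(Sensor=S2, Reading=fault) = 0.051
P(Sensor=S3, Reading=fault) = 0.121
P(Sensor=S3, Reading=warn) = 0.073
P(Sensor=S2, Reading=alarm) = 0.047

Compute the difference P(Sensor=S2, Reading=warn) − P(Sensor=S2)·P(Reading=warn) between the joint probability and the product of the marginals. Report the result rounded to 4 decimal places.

P(Sensor=S2) = 0.051 + 0.033 + 0.047 + 0.051 = 0.182.
P(Reading=warn) = 0.180 + 0.033 + 0.073 = 0.286.
P(Sensor=S2, Reading=warn) − P(Sensor=S2)P(Reading=warn) = 0.033 − 0.182×0.286 = -0.0191.

-0.0191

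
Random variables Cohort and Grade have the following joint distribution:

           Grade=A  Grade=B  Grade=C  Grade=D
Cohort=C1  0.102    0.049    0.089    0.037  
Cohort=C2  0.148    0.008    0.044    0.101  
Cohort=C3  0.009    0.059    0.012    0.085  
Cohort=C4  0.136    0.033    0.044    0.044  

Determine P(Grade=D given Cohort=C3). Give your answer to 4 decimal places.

P(Cohort=C3) = 0.009 + 0.059 + 0.012 + 0.085 = 0.165.
P(Grade=D | Cohort=C3) = 0.085/0.165 = 0.5152.

0.5152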